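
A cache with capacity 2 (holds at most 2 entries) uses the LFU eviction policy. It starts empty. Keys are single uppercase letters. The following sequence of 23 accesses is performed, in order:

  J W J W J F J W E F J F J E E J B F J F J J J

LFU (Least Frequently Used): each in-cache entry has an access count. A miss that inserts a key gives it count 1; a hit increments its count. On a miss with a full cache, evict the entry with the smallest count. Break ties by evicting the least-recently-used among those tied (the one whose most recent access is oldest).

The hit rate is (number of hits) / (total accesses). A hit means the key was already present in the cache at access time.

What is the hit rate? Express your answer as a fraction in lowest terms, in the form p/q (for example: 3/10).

LFU simulation (capacity=2):
  1. access J: MISS. Cache: [J(c=1)]
  2. access W: MISS. Cache: [J(c=1) W(c=1)]
  3. access J: HIT, count now 2. Cache: [W(c=1) J(c=2)]
  4. access W: HIT, count now 2. Cache: [J(c=2) W(c=2)]
  5. access J: HIT, count now 3. Cache: [W(c=2) J(c=3)]
  6. access F: MISS, evict W(c=2). Cache: [F(c=1) J(c=3)]
  7. access J: HIT, count now 4. Cache: [F(c=1) J(c=4)]
  8. access W: MISS, evict F(c=1). Cache: [W(c=1) J(c=4)]
  9. access E: MISS, evict W(c=1). Cache: [E(c=1) J(c=4)]
  10. access F: MISS, evict E(c=1). Cache: [F(c=1) J(c=4)]
  11. access J: HIT, count now 5. Cache: [F(c=1) J(c=5)]
  12. access F: HIT, count now 2. Cache: [F(c=2) J(c=5)]
  13. access J: HIT, count now 6. Cache: [F(c=2) J(c=6)]
  14. access E: MISS, evict F(c=2). Cache: [E(c=1) J(c=6)]
  15. access E: HIT, count now 2. Cache: [E(c=2) J(c=6)]
  16. access J: HIT, count now 7. Cache: [E(c=2) J(c=7)]
  17. access B: MISS, evict E(c=2). Cache: [B(c=1) J(c=7)]
  18. access F: MISS, evict B(c=1). Cache: [F(c=1) J(c=7)]
  19. access J: HIT, count now 8. Cache: [F(c=1) J(c=8)]
  20. access F: HIT, count now 2. Cache: [F(c=2) J(c=8)]
  21. access J: HIT, count now 9. Cache: [F(c=2) J(c=9)]
  22. access J: HIT, count now 10. Cache: [F(c=2) J(c=10)]
  23. access J: HIT, count now 11. Cache: [F(c=2) J(c=11)]
Total: 14 hits, 9 misses, 7 evictions

Hit rate = 14/23

Answer: 14/23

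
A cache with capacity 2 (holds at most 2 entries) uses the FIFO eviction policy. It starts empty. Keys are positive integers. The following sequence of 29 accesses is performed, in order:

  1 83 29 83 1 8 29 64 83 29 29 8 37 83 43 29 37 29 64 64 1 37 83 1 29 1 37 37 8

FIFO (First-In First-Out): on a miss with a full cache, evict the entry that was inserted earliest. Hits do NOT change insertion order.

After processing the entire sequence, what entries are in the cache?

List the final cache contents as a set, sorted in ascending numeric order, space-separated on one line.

Answer: 8 37

Derivation:
FIFO simulation (capacity=2):
  1. access 1: MISS. Cache (old->new): [1]
  2. access 83: MISS. Cache (old->new): [1 83]
  3. access 29: MISS, evict 1. Cache (old->new): [83 29]
  4. access 83: HIT. Cache (old->new): [83 29]
  5. access 1: MISS, evict 83. Cache (old->new): [29 1]
  6. access 8: MISS, evict 29. Cache (old->new): [1 8]
  7. access 29: MISS, evict 1. Cache (old->new): [8 29]
  8. access 64: MISS, evict 8. Cache (old->new): [29 64]
  9. access 83: MISS, evict 29. Cache (old->new): [64 83]
  10. access 29: MISS, evict 64. Cache (old->new): [83 29]
  11. access 29: HIT. Cache (old->new): [83 29]
  12. access 8: MISS, evict 83. Cache (old->new): [29 8]
  13. access 37: MISS, evict 29. Cache (old->new): [8 37]
  14. access 83: MISS, evict 8. Cache (old->new): [37 83]
  15. access 43: MISS, evict 37. Cache (old->new): [83 43]
  16. access 29: MISS, evict 83. Cache (old->new): [43 29]
  17. access 37: MISS, evict 43. Cache (old->new): [29 37]
  18. access 29: HIT. Cache (old->new): [29 37]
  19. access 64: MISS, evict 29. Cache (old->new): [37 64]
  20. access 64: HIT. Cache (old->new): [37 64]
  21. access 1: MISS, evict 37. Cache (old->new): [64 1]
  22. access 37: MISS, evict 64. Cache (old->new): [1 37]
  23. access 83: MISS, evict 1. Cache (old->new): [37 83]
  24. access 1: MISS, evict 37. Cache (old->new): [83 1]
  25. access 29: MISS, evict 83. Cache (old->new): [1 29]
  26. access 1: HIT. Cache (old->new): [1 29]
  27. access 37: MISS, evict 1. Cache (old->new): [29 37]
  28. access 37: HIT. Cache (old->new): [29 37]
  29. access 8: MISS, evict 29. Cache (old->new): [37 8]
Total: 6 hits, 23 misses, 21 evictions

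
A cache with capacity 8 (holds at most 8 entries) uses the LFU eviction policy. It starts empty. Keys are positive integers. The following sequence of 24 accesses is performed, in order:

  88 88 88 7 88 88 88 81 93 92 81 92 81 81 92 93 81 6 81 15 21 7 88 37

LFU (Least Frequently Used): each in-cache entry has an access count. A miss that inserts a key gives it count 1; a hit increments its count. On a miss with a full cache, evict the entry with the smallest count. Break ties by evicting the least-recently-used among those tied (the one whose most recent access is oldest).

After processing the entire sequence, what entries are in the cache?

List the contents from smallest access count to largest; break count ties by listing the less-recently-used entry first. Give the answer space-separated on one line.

LFU simulation (capacity=8):
  1. access 88: MISS. Cache: [88(c=1)]
  2. access 88: HIT, count now 2. Cache: [88(c=2)]
  3. access 88: HIT, count now 3. Cache: [88(c=3)]
  4. access 7: MISS. Cache: [7(c=1) 88(c=3)]
  5. access 88: HIT, count now 4. Cache: [7(c=1) 88(c=4)]
  6. access 88: HIT, count now 5. Cache: [7(c=1) 88(c=5)]
  7. access 88: HIT, count now 6. Cache: [7(c=1) 88(c=6)]
  8. access 81: MISS. Cache: [7(c=1) 81(c=1) 88(c=6)]
  9. access 93: MISS. Cache: [7(c=1) 81(c=1) 93(c=1) 88(c=6)]
  10. access 92: MISS. Cache: [7(c=1) 81(c=1) 93(c=1) 92(c=1) 88(c=6)]
  11. access 81: HIT, count now 2. Cache: [7(c=1) 93(c=1) 92(c=1) 81(c=2) 88(c=6)]
  12. access 92: HIT, count now 2. Cache: [7(c=1) 93(c=1) 81(c=2) 92(c=2) 88(c=6)]
  13. access 81: HIT, count now 3. Cache: [7(c=1) 93(c=1) 92(c=2) 81(c=3) 88(c=6)]
  14. access 81: HIT, count now 4. Cache: [7(c=1) 93(c=1) 92(c=2) 81(c=4) 88(c=6)]
  15. access 92: HIT, count now 3. Cache: [7(c=1) 93(c=1) 92(c=3) 81(c=4) 88(c=6)]
  16. access 93: HIT, count now 2. Cache: [7(c=1) 93(c=2) 92(c=3) 81(c=4) 88(c=6)]
  17. access 81: HIT, count now 5. Cache: [7(c=1) 93(c=2) 92(c=3) 81(c=5) 88(c=6)]
  18. access 6: MISS. Cache: [7(c=1) 6(c=1) 93(c=2) 92(c=3) 81(c=5) 88(c=6)]
  19. access 81: HIT, count now 6. Cache: [7(c=1) 6(c=1) 93(c=2) 92(c=3) 88(c=6) 81(c=6)]
  20. access 15: MISS. Cache: [7(c=1) 6(c=1) 15(c=1) 93(c=2) 92(c=3) 88(c=6) 81(c=6)]
  21. access 21: MISS. Cache: [7(c=1) 6(c=1) 15(c=1) 21(c=1) 93(c=2) 92(c=3) 88(c=6) 81(c=6)]
  22. access 7: HIT, count now 2. Cache: [6(c=1) 15(c=1) 21(c=1) 93(c=2) 7(c=2) 92(c=3) 88(c=6) 81(c=6)]
  23. access 88: HIT, count now 7. Cache: [6(c=1) 15(c=1) 21(c=1) 93(c=2) 7(c=2) 92(c=3) 81(c=6) 88(c=7)]
  24. access 37: MISS, evict 6(c=1). Cache: [15(c=1) 21(c=1) 37(c=1) 93(c=2) 7(c=2) 92(c=3) 81(c=6) 88(c=7)]
Total: 15 hits, 9 misses, 1 evictions

Answer: 15 21 37 93 7 92 81 88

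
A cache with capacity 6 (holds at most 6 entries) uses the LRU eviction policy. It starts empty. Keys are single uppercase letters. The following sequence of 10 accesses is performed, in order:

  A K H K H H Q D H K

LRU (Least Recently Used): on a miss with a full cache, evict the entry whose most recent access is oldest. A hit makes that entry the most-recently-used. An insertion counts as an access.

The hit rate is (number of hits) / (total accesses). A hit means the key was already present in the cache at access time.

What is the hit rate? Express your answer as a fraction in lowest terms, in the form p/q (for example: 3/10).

Answer: 1/2

Derivation:
LRU simulation (capacity=6):
  1. access A: MISS. Cache (LRU->MRU): [A]
  2. access K: MISS. Cache (LRU->MRU): [A K]
  3. access H: MISS. Cache (LRU->MRU): [A K H]
  4. access K: HIT. Cache (LRU->MRU): [A H K]
  5. access H: HIT. Cache (LRU->MRU): [A K H]
  6. access H: HIT. Cache (LRU->MRU): [A K H]
  7. access Q: MISS. Cache (LRU->MRU): [A K H Q]
  8. access D: MISS. Cache (LRU->MRU): [A K H Q D]
  9. access H: HIT. Cache (LRU->MRU): [A K Q D H]
  10. access K: HIT. Cache (LRU->MRU): [A Q D H K]
Total: 5 hits, 5 misses, 0 evictions

Hit rate = 5/10 = 1/2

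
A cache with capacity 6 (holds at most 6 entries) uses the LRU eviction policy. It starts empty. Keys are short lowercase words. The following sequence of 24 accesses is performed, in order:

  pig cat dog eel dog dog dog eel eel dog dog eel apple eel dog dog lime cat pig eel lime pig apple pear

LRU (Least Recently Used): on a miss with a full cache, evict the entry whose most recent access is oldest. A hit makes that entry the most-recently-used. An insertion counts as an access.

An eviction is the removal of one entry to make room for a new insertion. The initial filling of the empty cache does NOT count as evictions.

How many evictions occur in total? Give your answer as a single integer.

Answer: 1

Derivation:
LRU simulation (capacity=6):
  1. access pig: MISS. Cache (LRU->MRU): [pig]
  2. access cat: MISS. Cache (LRU->MRU): [pig cat]
  3. access dog: MISS. Cache (LRU->MRU): [pig cat dog]
  4. access eel: MISS. Cache (LRU->MRU): [pig cat dog eel]
  5. access dog: HIT. Cache (LRU->MRU): [pig cat eel dog]
  6. access dog: HIT. Cache (LRU->MRU): [pig cat eel dog]
  7. access dog: HIT. Cache (LRU->MRU): [pig cat eel dog]
  8. access eel: HIT. Cache (LRU->MRU): [pig cat dog eel]
  9. access eel: HIT. Cache (LRU->MRU): [pig cat dog eel]
  10. access dog: HIT. Cache (LRU->MRU): [pig cat eel dog]
  11. access dog: HIT. Cache (LRU->MRU): [pig cat eel dog]
  12. access eel: HIT. Cache (LRU->MRU): [pig cat dog eel]
  13. access apple: MISS. Cache (LRU->MRU): [pig cat dog eel apple]
  14. access eel: HIT. Cache (LRU->MRU): [pig cat dog apple eel]
  15. access dog: HIT. Cache (LRU->MRU): [pig cat apple eel dog]
  16. access dog: HIT. Cache (LRU->MRU): [pig cat apple eel dog]
  17. access lime: MISS. Cache (LRU->MRU): [pig cat apple eel dog lime]
  18. access cat: HIT. Cache (LRU->MRU): [pig apple eel dog lime cat]
  19. access pig: HIT. Cache (LRU->MRU): [apple eel dog lime cat pig]
  20. access eel: HIT. Cache (LRU->MRU): [apple dog lime cat pig eel]
  21. access lime: HIT. Cache (LRU->MRU): [apple dog cat pig eel lime]
  22. access pig: HIT. Cache (LRU->MRU): [apple dog cat eel lime pig]
  23. access apple: HIT. Cache (LRU->MRU): [dog cat eel lime pig apple]
  24. access pear: MISS, evict dog. Cache (LRU->MRU): [cat eel lime pig apple pear]
Total: 17 hits, 7 misses, 1 evictions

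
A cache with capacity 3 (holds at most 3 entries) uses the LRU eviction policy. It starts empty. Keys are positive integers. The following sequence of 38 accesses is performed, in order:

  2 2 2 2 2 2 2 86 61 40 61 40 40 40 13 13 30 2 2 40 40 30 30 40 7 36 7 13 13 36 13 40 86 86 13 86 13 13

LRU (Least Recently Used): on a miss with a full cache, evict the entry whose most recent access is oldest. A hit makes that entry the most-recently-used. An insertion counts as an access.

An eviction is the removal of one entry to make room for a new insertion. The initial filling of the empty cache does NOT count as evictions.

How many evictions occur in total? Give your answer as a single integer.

LRU simulation (capacity=3):
  1. access 2: MISS. Cache (LRU->MRU): [2]
  2. access 2: HIT. Cache (LRU->MRU): [2]
  3. access 2: HIT. Cache (LRU->MRU): [2]
  4. access 2: HIT. Cache (LRU->MRU): [2]
  5. access 2: HIT. Cache (LRU->MRU): [2]
  6. access 2: HIT. Cache (LRU->MRU): [2]
  7. access 2: HIT. Cache (LRU->MRU): [2]
  8. access 86: MISS. Cache (LRU->MRU): [2 86]
  9. access 61: MISS. Cache (LRU->MRU): [2 86 61]
  10. access 40: MISS, evict 2. Cache (LRU->MRU): [86 61 40]
  11. access 61: HIT. Cache (LRU->MRU): [86 40 61]
  12. access 40: HIT. Cache (LRU->MRU): [86 61 40]
  13. access 40: HIT. Cache (LRU->MRU): [86 61 40]
  14. access 40: HIT. Cache (LRU->MRU): [86 61 40]
  15. access 13: MISS, evict 86. Cache (LRU->MRU): [61 40 13]
  16. access 13: HIT. Cache (LRU->MRU): [61 40 13]
  17. access 30: MISS, evict 61. Cache (LRU->MRU): [40 13 30]
  18. access 2: MISS, evict 40. Cache (LRU->MRU): [13 30 2]
  19. access 2: HIT. Cache (LRU->MRU): [13 30 2]
  20. access 40: MISS, evict 13. Cache (LRU->MRU): [30 2 40]
  21. access 40: HIT. Cache (LRU->MRU): [30 2 40]
  22. access 30: HIT. Cache (LRU->MRU): [2 40 30]
  23. access 30: HIT. Cache (LRU->MRU): [2 40 30]
  24. access 40: HIT. Cache (LRU->MRU): [2 30 40]
  25. access 7: MISS, evict 2. Cache (LRU->MRU): [30 40 7]
  26. access 36: MISS, evict 30. Cache (LRU->MRU): [40 7 36]
  27. access 7: HIT. Cache (LRU->MRU): [40 36 7]
  28. access 13: MISS, evict 40. Cache (LRU->MRU): [36 7 13]
  29. access 13: HIT. Cache (LRU->MRU): [36 7 13]
  30. access 36: HIT. Cache (LRU->MRU): [7 13 36]
  31. access 13: HIT. Cache (LRU->MRU): [7 36 13]
  32. access 40: MISS, evict 7. Cache (LRU->MRU): [36 13 40]
  33. access 86: MISS, evict 36. Cache (LRU->MRU): [13 40 86]
  34. access 86: HIT. Cache (LRU->MRU): [13 40 86]
  35. access 13: HIT. Cache (LRU->MRU): [40 86 13]
  36. access 86: HIT. Cache (LRU->MRU): [40 13 86]
  37. access 13: HIT. Cache (LRU->MRU): [40 86 13]
  38. access 13: HIT. Cache (LRU->MRU): [40 86 13]
Total: 25 hits, 13 misses, 10 evictions

Answer: 10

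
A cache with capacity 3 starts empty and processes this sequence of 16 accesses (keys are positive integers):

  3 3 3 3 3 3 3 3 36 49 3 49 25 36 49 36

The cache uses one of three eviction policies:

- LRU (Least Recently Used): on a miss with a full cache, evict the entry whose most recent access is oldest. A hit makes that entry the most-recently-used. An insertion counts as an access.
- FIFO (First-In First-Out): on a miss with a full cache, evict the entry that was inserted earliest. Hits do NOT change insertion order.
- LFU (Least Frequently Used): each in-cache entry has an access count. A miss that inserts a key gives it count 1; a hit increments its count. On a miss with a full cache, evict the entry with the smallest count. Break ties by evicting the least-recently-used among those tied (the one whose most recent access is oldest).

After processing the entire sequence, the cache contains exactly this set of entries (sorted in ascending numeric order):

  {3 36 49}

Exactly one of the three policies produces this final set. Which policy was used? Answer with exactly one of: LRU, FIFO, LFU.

Simulating under each policy and comparing final sets:
  LRU: final set = {25 36 49} -> differs
  FIFO: final set = {25 36 49} -> differs
  LFU: final set = {3 36 49} -> MATCHES target
Only LFU produces the target set.

Answer: LFU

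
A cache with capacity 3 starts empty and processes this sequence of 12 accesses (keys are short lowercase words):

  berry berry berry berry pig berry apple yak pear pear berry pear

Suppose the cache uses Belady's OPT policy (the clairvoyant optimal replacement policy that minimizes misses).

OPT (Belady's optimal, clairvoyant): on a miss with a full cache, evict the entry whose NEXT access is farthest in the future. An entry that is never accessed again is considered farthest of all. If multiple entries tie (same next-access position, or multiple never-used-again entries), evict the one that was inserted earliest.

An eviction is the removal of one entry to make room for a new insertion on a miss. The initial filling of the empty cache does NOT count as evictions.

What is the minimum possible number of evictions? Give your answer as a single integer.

Answer: 2

Derivation:
OPT (Belady) simulation (capacity=3):
  1. access berry: MISS. Cache: [berry]
  2. access berry: HIT. Next use of berry: step 3. Cache: [berry]
  3. access berry: HIT. Next use of berry: step 4. Cache: [berry]
  4. access berry: HIT. Next use of berry: step 6. Cache: [berry]
  5. access pig: MISS. Cache: [berry pig]
  6. access berry: HIT. Next use of berry: step 11. Cache: [berry pig]
  7. access apple: MISS. Cache: [berry pig apple]
  8. access yak: MISS, evict pig (next use: never). Cache: [berry apple yak]
  9. access pear: MISS, evict apple (next use: never). Cache: [berry yak pear]
  10. access pear: HIT. Next use of pear: step 12. Cache: [berry yak pear]
  11. access berry: HIT. Next use of berry: never. Cache: [berry yak pear]
  12. access pear: HIT. Next use of pear: never. Cache: [berry yak pear]
Total: 7 hits, 5 misses, 2 evictions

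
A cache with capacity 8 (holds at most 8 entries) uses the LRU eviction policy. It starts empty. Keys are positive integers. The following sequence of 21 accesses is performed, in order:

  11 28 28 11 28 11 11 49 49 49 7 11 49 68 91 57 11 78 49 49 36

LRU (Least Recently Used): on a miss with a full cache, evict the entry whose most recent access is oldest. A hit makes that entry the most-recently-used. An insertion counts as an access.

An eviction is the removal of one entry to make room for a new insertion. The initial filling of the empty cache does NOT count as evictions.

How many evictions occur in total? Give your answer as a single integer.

LRU simulation (capacity=8):
  1. access 11: MISS. Cache (LRU->MRU): [11]
  2. access 28: MISS. Cache (LRU->MRU): [11 28]
  3. access 28: HIT. Cache (LRU->MRU): [11 28]
  4. access 11: HIT. Cache (LRU->MRU): [28 11]
  5. access 28: HIT. Cache (LRU->MRU): [11 28]
  6. access 11: HIT. Cache (LRU->MRU): [28 11]
  7. access 11: HIT. Cache (LRU->MRU): [28 11]
  8. access 49: MISS. Cache (LRU->MRU): [28 11 49]
  9. access 49: HIT. Cache (LRU->MRU): [28 11 49]
  10. access 49: HIT. Cache (LRU->MRU): [28 11 49]
  11. access 7: MISS. Cache (LRU->MRU): [28 11 49 7]
  12. access 11: HIT. Cache (LRU->MRU): [28 49 7 11]
  13. access 49: HIT. Cache (LRU->MRU): [28 7 11 49]
  14. access 68: MISS. Cache (LRU->MRU): [28 7 11 49 68]
  15. access 91: MISS. Cache (LRU->MRU): [28 7 11 49 68 91]
  16. access 57: MISS. Cache (LRU->MRU): [28 7 11 49 68 91 57]
  17. access 11: HIT. Cache (LRU->MRU): [28 7 49 68 91 57 11]
  18. access 78: MISS. Cache (LRU->MRU): [28 7 49 68 91 57 11 78]
  19. access 49: HIT. Cache (LRU->MRU): [28 7 68 91 57 11 78 49]
  20. access 49: HIT. Cache (LRU->MRU): [28 7 68 91 57 11 78 49]
  21. access 36: MISS, evict 28. Cache (LRU->MRU): [7 68 91 57 11 78 49 36]
Total: 12 hits, 9 misses, 1 evictions

Answer: 1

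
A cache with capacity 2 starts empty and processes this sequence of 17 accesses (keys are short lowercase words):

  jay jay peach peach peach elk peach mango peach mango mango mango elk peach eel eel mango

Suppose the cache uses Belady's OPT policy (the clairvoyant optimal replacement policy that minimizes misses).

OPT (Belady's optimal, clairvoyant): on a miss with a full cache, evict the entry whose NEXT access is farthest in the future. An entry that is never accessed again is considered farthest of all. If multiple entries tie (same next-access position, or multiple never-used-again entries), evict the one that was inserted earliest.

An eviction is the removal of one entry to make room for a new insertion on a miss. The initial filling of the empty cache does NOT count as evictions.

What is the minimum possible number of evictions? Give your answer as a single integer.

Answer: 5

Derivation:
OPT (Belady) simulation (capacity=2):
  1. access jay: MISS. Cache: [jay]
  2. access jay: HIT. Next use of jay: never. Cache: [jay]
  3. access peach: MISS. Cache: [jay peach]
  4. access peach: HIT. Next use of peach: step 5. Cache: [jay peach]
  5. access peach: HIT. Next use of peach: step 7. Cache: [jay peach]
  6. access elk: MISS, evict jay (next use: never). Cache: [peach elk]
  7. access peach: HIT. Next use of peach: step 9. Cache: [peach elk]
  8. access mango: MISS, evict elk (next use: step 13). Cache: [peach mango]
  9. access peach: HIT. Next use of peach: step 14. Cache: [peach mango]
  10. access mango: HIT. Next use of mango: step 11. Cache: [peach mango]
  11. access mango: HIT. Next use of mango: step 12. Cache: [peach mango]
  12. access mango: HIT. Next use of mango: step 17. Cache: [peach mango]
  13. access elk: MISS, evict mango (next use: step 17). Cache: [peach elk]
  14. access peach: HIT. Next use of peach: never. Cache: [peach elk]
  15. access eel: MISS, evict peach (next use: never). Cache: [elk eel]
  16. access eel: HIT. Next use of eel: never. Cache: [elk eel]
  17. access mango: MISS, evict elk (next use: never). Cache: [eel mango]
Total: 10 hits, 7 misses, 5 evictions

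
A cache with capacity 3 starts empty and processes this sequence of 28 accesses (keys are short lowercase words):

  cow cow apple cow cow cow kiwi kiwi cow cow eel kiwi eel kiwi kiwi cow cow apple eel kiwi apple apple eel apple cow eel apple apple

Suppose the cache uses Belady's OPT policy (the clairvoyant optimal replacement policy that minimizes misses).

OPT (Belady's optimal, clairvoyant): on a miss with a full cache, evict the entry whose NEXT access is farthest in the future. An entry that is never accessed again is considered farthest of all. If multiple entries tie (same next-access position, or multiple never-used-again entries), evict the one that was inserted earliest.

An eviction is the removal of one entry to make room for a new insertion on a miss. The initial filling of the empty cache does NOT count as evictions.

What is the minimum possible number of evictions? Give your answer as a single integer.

OPT (Belady) simulation (capacity=3):
  1. access cow: MISS. Cache: [cow]
  2. access cow: HIT. Next use of cow: step 4. Cache: [cow]
  3. access apple: MISS. Cache: [cow apple]
  4. access cow: HIT. Next use of cow: step 5. Cache: [cow apple]
  5. access cow: HIT. Next use of cow: step 6. Cache: [cow apple]
  6. access cow: HIT. Next use of cow: step 9. Cache: [cow apple]
  7. access kiwi: MISS. Cache: [cow apple kiwi]
  8. access kiwi: HIT. Next use of kiwi: step 12. Cache: [cow apple kiwi]
  9. access cow: HIT. Next use of cow: step 10. Cache: [cow apple kiwi]
  10. access cow: HIT. Next use of cow: step 16. Cache: [cow apple kiwi]
  11. access eel: MISS, evict apple (next use: step 18). Cache: [cow kiwi eel]
  12. access kiwi: HIT. Next use of kiwi: step 14. Cache: [cow kiwi eel]
  13. access eel: HIT. Next use of eel: step 19. Cache: [cow kiwi eel]
  14. access kiwi: HIT. Next use of kiwi: step 15. Cache: [cow kiwi eel]
  15. access kiwi: HIT. Next use of kiwi: step 20. Cache: [cow kiwi eel]
  16. access cow: HIT. Next use of cow: step 17. Cache: [cow kiwi eel]
  17. access cow: HIT. Next use of cow: step 25. Cache: [cow kiwi eel]
  18. access apple: MISS, evict cow (next use: step 25). Cache: [kiwi eel apple]
  19. access eel: HIT. Next use of eel: step 23. Cache: [kiwi eel apple]
  20. access kiwi: HIT. Next use of kiwi: never. Cache: [kiwi eel apple]
  21. access apple: HIT. Next use of apple: step 22. Cache: [kiwi eel apple]
  22. access apple: HIT. Next use of apple: step 24. Cache: [kiwi eel apple]
  23. access eel: HIT. Next use of eel: step 26. Cache: [kiwi eel apple]
  24. access apple: HIT. Next use of apple: step 27. Cache: [kiwi eel apple]
  25. access cow: MISS, evict kiwi (next use: never). Cache: [eel apple cow]
  26. access eel: HIT. Next use of eel: never. Cache: [eel apple cow]
  27. access apple: HIT. Next use of apple: step 28. Cache: [eel apple cow]
  28. access apple: HIT. Next use of apple: never. Cache: [eel apple cow]
Total: 22 hits, 6 misses, 3 evictions

Answer: 3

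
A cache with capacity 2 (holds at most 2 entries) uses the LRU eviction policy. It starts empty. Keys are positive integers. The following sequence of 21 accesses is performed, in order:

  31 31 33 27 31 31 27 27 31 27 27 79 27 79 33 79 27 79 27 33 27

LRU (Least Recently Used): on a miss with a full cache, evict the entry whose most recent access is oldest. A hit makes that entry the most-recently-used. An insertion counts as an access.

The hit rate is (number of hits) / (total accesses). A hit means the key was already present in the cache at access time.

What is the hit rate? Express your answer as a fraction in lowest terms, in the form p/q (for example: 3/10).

LRU simulation (capacity=2):
  1. access 31: MISS. Cache (LRU->MRU): [31]
  2. access 31: HIT. Cache (LRU->MRU): [31]
  3. access 33: MISS. Cache (LRU->MRU): [31 33]
  4. access 27: MISS, evict 31. Cache (LRU->MRU): [33 27]
  5. access 31: MISS, evict 33. Cache (LRU->MRU): [27 31]
  6. access 31: HIT. Cache (LRU->MRU): [27 31]
  7. access 27: HIT. Cache (LRU->MRU): [31 27]
  8. access 27: HIT. Cache (LRU->MRU): [31 27]
  9. access 31: HIT. Cache (LRU->MRU): [27 31]
  10. access 27: HIT. Cache (LRU->MRU): [31 27]
  11. access 27: HIT. Cache (LRU->MRU): [31 27]
  12. access 79: MISS, evict 31. Cache (LRU->MRU): [27 79]
  13. access 27: HIT. Cache (LRU->MRU): [79 27]
  14. access 79: HIT. Cache (LRU->MRU): [27 79]
  15. access 33: MISS, evict 27. Cache (LRU->MRU): [79 33]
  16. access 79: HIT. Cache (LRU->MRU): [33 79]
  17. access 27: MISS, evict 33. Cache (LRU->MRU): [79 27]
  18. access 79: HIT. Cache (LRU->MRU): [27 79]
  19. access 27: HIT. Cache (LRU->MRU): [79 27]
  20. access 33: MISS, evict 79. Cache (LRU->MRU): [27 33]
  21. access 27: HIT. Cache (LRU->MRU): [33 27]
Total: 13 hits, 8 misses, 6 evictions

Hit rate = 13/21

Answer: 13/21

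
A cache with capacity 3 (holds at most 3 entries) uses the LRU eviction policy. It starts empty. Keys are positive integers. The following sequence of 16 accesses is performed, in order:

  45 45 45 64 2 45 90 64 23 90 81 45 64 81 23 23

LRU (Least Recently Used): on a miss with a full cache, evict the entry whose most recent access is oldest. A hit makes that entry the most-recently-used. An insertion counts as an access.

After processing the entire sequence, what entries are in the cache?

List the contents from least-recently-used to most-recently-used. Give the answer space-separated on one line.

Answer: 64 81 23

Derivation:
LRU simulation (capacity=3):
  1. access 45: MISS. Cache (LRU->MRU): [45]
  2. access 45: HIT. Cache (LRU->MRU): [45]
  3. access 45: HIT. Cache (LRU->MRU): [45]
  4. access 64: MISS. Cache (LRU->MRU): [45 64]
  5. access 2: MISS. Cache (LRU->MRU): [45 64 2]
  6. access 45: HIT. Cache (LRU->MRU): [64 2 45]
  7. access 90: MISS, evict 64. Cache (LRU->MRU): [2 45 90]
  8. access 64: MISS, evict 2. Cache (LRU->MRU): [45 90 64]
  9. access 23: MISS, evict 45. Cache (LRU->MRU): [90 64 23]
  10. access 90: HIT. Cache (LRU->MRU): [64 23 90]
  11. access 81: MISS, evict 64. Cache (LRU->MRU): [23 90 81]
  12. access 45: MISS, evict 23. Cache (LRU->MRU): [90 81 45]
  13. access 64: MISS, evict 90. Cache (LRU->MRU): [81 45 64]
  14. access 81: HIT. Cache (LRU->MRU): [45 64 81]
  15. access 23: MISS, evict 45. Cache (LRU->MRU): [64 81 23]
  16. access 23: HIT. Cache (LRU->MRU): [64 81 23]
Total: 6 hits, 10 misses, 7 evictions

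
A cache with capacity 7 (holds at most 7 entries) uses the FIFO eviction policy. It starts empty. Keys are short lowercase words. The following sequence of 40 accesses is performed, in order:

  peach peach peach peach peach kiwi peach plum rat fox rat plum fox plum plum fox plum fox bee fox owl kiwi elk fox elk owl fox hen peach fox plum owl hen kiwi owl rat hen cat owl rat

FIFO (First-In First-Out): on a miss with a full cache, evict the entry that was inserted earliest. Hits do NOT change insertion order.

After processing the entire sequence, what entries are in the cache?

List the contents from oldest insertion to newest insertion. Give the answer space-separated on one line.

FIFO simulation (capacity=7):
  1. access peach: MISS. Cache (old->new): [peach]
  2. access peach: HIT. Cache (old->new): [peach]
  3. access peach: HIT. Cache (old->new): [peach]
  4. access peach: HIT. Cache (old->new): [peach]
  5. access peach: HIT. Cache (old->new): [peach]
  6. access kiwi: MISS. Cache (old->new): [peach kiwi]
  7. access peach: HIT. Cache (old->new): [peach kiwi]
  8. access plum: MISS. Cache (old->new): [peach kiwi plum]
  9. access rat: MISS. Cache (old->new): [peach kiwi plum rat]
  10. access fox: MISS. Cache (old->new): [peach kiwi plum rat fox]
  11. access rat: HIT. Cache (old->new): [peach kiwi plum rat fox]
  12. access plum: HIT. Cache (old->new): [peach kiwi plum rat fox]
  13. access fox: HIT. Cache (old->new): [peach kiwi plum rat fox]
  14. access plum: HIT. Cache (old->new): [peach kiwi plum rat fox]
  15. access plum: HIT. Cache (old->new): [peach kiwi plum rat fox]
  16. access fox: HIT. Cache (old->new): [peach kiwi plum rat fox]
  17. access plum: HIT. Cache (old->new): [peach kiwi plum rat fox]
  18. access fox: HIT. Cache (old->new): [peach kiwi plum rat fox]
  19. access bee: MISS. Cache (old->new): [peach kiwi plum rat fox bee]
  20. access fox: HIT. Cache (old->new): [peach kiwi plum rat fox bee]
  21. access owl: MISS. Cache (old->new): [peach kiwi plum rat fox bee owl]
  22. access kiwi: HIT. Cache (old->new): [peach kiwi plum rat fox bee owl]
  23. access elk: MISS, evict peach. Cache (old->new): [kiwi plum rat fox bee owl elk]
  24. access fox: HIT. Cache (old->new): [kiwi plum rat fox bee owl elk]
  25. access elk: HIT. Cache (old->new): [kiwi plum rat fox bee owl elk]
  26. access owl: HIT. Cache (old->new): [kiwi plum rat fox bee owl elk]
  27. access fox: HIT. Cache (old->new): [kiwi plum rat fox bee owl elk]
  28. access hen: MISS, evict kiwi. Cache (old->new): [plum rat fox bee owl elk hen]
  29. access peach: MISS, evict plum. Cache (old->new): [rat fox bee owl elk hen peach]
  30. access fox: HIT. Cache (old->new): [rat fox bee owl elk hen peach]
  31. access plum: MISS, evict rat. Cache (old->new): [fox bee owl elk hen peach plum]
  32. access owl: HIT. Cache (old->new): [fox bee owl elk hen peach plum]
  33. access hen: HIT. Cache (old->new): [fox bee owl elk hen peach plum]
  34. access kiwi: MISS, evict fox. Cache (old->new): [bee owl elk hen peach plum kiwi]
  35. access owl: HIT. Cache (old->new): [bee owl elk hen peach plum kiwi]
  36. access rat: MISS, evict bee. Cache (old->new): [owl elk hen peach plum kiwi rat]
  37. access hen: HIT. Cache (old->new): [owl elk hen peach plum kiwi rat]
  38. access cat: MISS, evict owl. Cache (old->new): [elk hen peach plum kiwi rat cat]
  39. access owl: MISS, evict elk. Cache (old->new): [hen peach plum kiwi rat cat owl]
  40. access rat: HIT. Cache (old->new): [hen peach plum kiwi rat cat owl]
Total: 25 hits, 15 misses, 8 evictions

Answer: hen peach plum kiwi rat cat owl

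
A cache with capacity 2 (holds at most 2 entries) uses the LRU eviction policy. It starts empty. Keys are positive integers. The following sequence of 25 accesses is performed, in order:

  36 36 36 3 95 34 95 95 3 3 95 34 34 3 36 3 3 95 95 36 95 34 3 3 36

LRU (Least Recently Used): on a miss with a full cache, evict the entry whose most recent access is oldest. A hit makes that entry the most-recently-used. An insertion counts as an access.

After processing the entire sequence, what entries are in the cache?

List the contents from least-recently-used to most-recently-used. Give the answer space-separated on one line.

LRU simulation (capacity=2):
  1. access 36: MISS. Cache (LRU->MRU): [36]
  2. access 36: HIT. Cache (LRU->MRU): [36]
  3. access 36: HIT. Cache (LRU->MRU): [36]
  4. access 3: MISS. Cache (LRU->MRU): [36 3]
  5. access 95: MISS, evict 36. Cache (LRU->MRU): [3 95]
  6. access 34: MISS, evict 3. Cache (LRU->MRU): [95 34]
  7. access 95: HIT. Cache (LRU->MRU): [34 95]
  8. access 95: HIT. Cache (LRU->MRU): [34 95]
  9. access 3: MISS, evict 34. Cache (LRU->MRU): [95 3]
  10. access 3: HIT. Cache (LRU->MRU): [95 3]
  11. access 95: HIT. Cache (LRU->MRU): [3 95]
  12. access 34: MISS, evict 3. Cache (LRU->MRU): [95 34]
  13. access 34: HIT. Cache (LRU->MRU): [95 34]
  14. access 3: MISS, evict 95. Cache (LRU->MRU): [34 3]
  15. access 36: MISS, evict 34. Cache (LRU->MRU): [3 36]
  16. access 3: HIT. Cache (LRU->MRU): [36 3]
  17. access 3: HIT. Cache (LRU->MRU): [36 3]
  18. access 95: MISS, evict 36. Cache (LRU->MRU): [3 95]
  19. access 95: HIT. Cache (LRU->MRU): [3 95]
  20. access 36: MISS, evict 3. Cache (LRU->MRU): [95 36]
  21. access 95: HIT. Cache (LRU->MRU): [36 95]
  22. access 34: MISS, evict 36. Cache (LRU->MRU): [95 34]
  23. access 3: MISS, evict 95. Cache (LRU->MRU): [34 3]
  24. access 3: HIT. Cache (LRU->MRU): [34 3]
  25. access 36: MISS, evict 34. Cache (LRU->MRU): [3 36]
Total: 12 hits, 13 misses, 11 evictions

Answer: 3 36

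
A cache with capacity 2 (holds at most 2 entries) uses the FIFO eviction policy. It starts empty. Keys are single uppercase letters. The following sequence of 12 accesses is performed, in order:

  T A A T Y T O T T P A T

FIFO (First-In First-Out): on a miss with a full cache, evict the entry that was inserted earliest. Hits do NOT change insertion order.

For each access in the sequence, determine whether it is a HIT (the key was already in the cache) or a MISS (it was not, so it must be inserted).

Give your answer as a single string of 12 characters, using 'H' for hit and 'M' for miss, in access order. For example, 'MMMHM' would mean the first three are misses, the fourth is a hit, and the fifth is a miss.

Answer: MMHHMMMHHMMM

Derivation:
FIFO simulation (capacity=2):
  1. access T: MISS. Cache (old->new): [T]
  2. access A: MISS. Cache (old->new): [T A]
  3. access A: HIT. Cache (old->new): [T A]
  4. access T: HIT. Cache (old->new): [T A]
  5. access Y: MISS, evict T. Cache (old->new): [A Y]
  6. access T: MISS, evict A. Cache (old->new): [Y T]
  7. access O: MISS, evict Y. Cache (old->new): [T O]
  8. access T: HIT. Cache (old->new): [T O]
  9. access T: HIT. Cache (old->new): [T O]
  10. access P: MISS, evict T. Cache (old->new): [O P]
  11. access A: MISS, evict O. Cache (old->new): [P A]
  12. access T: MISS, evict P. Cache (old->new): [A T]
Total: 4 hits, 8 misses, 6 evictions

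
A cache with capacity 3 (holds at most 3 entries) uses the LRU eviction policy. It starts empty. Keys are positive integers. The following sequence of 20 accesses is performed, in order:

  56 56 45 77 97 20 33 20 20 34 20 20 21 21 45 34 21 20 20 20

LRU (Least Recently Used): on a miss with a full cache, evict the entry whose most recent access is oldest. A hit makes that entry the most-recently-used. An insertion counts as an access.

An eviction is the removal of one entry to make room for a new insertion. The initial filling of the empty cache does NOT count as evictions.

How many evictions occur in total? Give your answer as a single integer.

Answer: 8

Derivation:
LRU simulation (capacity=3):
  1. access 56: MISS. Cache (LRU->MRU): [56]
  2. access 56: HIT. Cache (LRU->MRU): [56]
  3. access 45: MISS. Cache (LRU->MRU): [56 45]
  4. access 77: MISS. Cache (LRU->MRU): [56 45 77]
  5. access 97: MISS, evict 56. Cache (LRU->MRU): [45 77 97]
  6. access 20: MISS, evict 45. Cache (LRU->MRU): [77 97 20]
  7. access 33: MISS, evict 77. Cache (LRU->MRU): [97 20 33]
  8. access 20: HIT. Cache (LRU->MRU): [97 33 20]
  9. access 20: HIT. Cache (LRU->MRU): [97 33 20]
  10. access 34: MISS, evict 97. Cache (LRU->MRU): [33 20 34]
  11. access 20: HIT. Cache (LRU->MRU): [33 34 20]
  12. access 20: HIT. Cache (LRU->MRU): [33 34 20]
  13. access 21: MISS, evict 33. Cache (LRU->MRU): [34 20 21]
  14. access 21: HIT. Cache (LRU->MRU): [34 20 21]
  15. access 45: MISS, evict 34. Cache (LRU->MRU): [20 21 45]
  16. access 34: MISS, evict 20. Cache (LRU->MRU): [21 45 34]
  17. access 21: HIT. Cache (LRU->MRU): [45 34 21]
  18. access 20: MISS, evict 45. Cache (LRU->MRU): [34 21 20]
  19. access 20: HIT. Cache (LRU->MRU): [34 21 20]
  20. access 20: HIT. Cache (LRU->MRU): [34 21 20]
Total: 9 hits, 11 misses, 8 evictions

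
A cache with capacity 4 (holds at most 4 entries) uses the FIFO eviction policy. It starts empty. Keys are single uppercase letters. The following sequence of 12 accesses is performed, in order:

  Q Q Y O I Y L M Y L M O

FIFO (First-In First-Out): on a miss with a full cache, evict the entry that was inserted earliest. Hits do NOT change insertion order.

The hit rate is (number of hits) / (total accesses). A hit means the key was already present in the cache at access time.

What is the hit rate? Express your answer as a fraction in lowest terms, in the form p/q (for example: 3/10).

Answer: 1/3

Derivation:
FIFO simulation (capacity=4):
  1. access Q: MISS. Cache (old->new): [Q]
  2. access Q: HIT. Cache (old->new): [Q]
  3. access Y: MISS. Cache (old->new): [Q Y]
  4. access O: MISS. Cache (old->new): [Q Y O]
  5. access I: MISS. Cache (old->new): [Q Y O I]
  6. access Y: HIT. Cache (old->new): [Q Y O I]
  7. access L: MISS, evict Q. Cache (old->new): [Y O I L]
  8. access M: MISS, evict Y. Cache (old->new): [O I L M]
  9. access Y: MISS, evict O. Cache (old->new): [I L M Y]
  10. access L: HIT. Cache (old->new): [I L M Y]
  11. access M: HIT. Cache (old->new): [I L M Y]
  12. access O: MISS, evict I. Cache (old->new): [L M Y O]
Total: 4 hits, 8 misses, 4 evictions

Hit rate = 4/12 = 1/3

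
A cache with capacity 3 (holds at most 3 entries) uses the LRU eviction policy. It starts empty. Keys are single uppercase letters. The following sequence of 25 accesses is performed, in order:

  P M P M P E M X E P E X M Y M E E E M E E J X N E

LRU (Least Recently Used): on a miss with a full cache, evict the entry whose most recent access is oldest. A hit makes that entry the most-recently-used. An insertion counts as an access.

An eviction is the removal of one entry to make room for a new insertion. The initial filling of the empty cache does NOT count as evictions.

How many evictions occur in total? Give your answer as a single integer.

Answer: 9

Derivation:
LRU simulation (capacity=3):
  1. access P: MISS. Cache (LRU->MRU): [P]
  2. access M: MISS. Cache (LRU->MRU): [P M]
  3. access P: HIT. Cache (LRU->MRU): [M P]
  4. access M: HIT. Cache (LRU->MRU): [P M]
  5. access P: HIT. Cache (LRU->MRU): [M P]
  6. access E: MISS. Cache (LRU->MRU): [M P E]
  7. access M: HIT. Cache (LRU->MRU): [P E M]
  8. access X: MISS, evict P. Cache (LRU->MRU): [E M X]
  9. access E: HIT. Cache (LRU->MRU): [M X E]
  10. access P: MISS, evict M. Cache (LRU->MRU): [X E P]
  11. access E: HIT. Cache (LRU->MRU): [X P E]
  12. access X: HIT. Cache (LRU->MRU): [P E X]
  13. access M: MISS, evict P. Cache (LRU->MRU): [E X M]
  14. access Y: MISS, evict E. Cache (LRU->MRU): [X M Y]
  15. access M: HIT. Cache (LRU->MRU): [X Y M]
  16. access E: MISS, evict X. Cache (LRU->MRU): [Y M E]
  17. access E: HIT. Cache (LRU->MRU): [Y M E]
  18. access E: HIT. Cache (LRU->MRU): [Y M E]
  19. access M: HIT. Cache (LRU->MRU): [Y E M]
  20. access E: HIT. Cache (LRU->MRU): [Y M E]
  21. access E: HIT. Cache (LRU->MRU): [Y M E]
  22. access J: MISS, evict Y. Cache (LRU->MRU): [M E J]
  23. access X: MISS, evict M. Cache (LRU->MRU): [E J X]
  24. access N: MISS, evict E. Cache (LRU->MRU): [J X N]
  25. access E: MISS, evict J. Cache (LRU->MRU): [X N E]
Total: 13 hits, 12 misses, 9 evictions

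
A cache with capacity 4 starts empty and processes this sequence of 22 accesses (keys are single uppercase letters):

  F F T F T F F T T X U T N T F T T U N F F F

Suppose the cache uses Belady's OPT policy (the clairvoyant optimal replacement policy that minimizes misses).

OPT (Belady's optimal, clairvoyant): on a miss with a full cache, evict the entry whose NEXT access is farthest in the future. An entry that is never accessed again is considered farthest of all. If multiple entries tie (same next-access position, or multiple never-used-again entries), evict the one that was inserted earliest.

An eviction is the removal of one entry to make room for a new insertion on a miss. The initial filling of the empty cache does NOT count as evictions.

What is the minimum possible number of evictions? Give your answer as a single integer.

OPT (Belady) simulation (capacity=4):
  1. access F: MISS. Cache: [F]
  2. access F: HIT. Next use of F: step 4. Cache: [F]
  3. access T: MISS. Cache: [F T]
  4. access F: HIT. Next use of F: step 6. Cache: [F T]
  5. access T: HIT. Next use of T: step 8. Cache: [F T]
  6. access F: HIT. Next use of F: step 7. Cache: [F T]
  7. access F: HIT. Next use of F: step 15. Cache: [F T]
  8. access T: HIT. Next use of T: step 9. Cache: [F T]
  9. access T: HIT. Next use of T: step 12. Cache: [F T]
  10. access X: MISS. Cache: [F T X]
  11. access U: MISS. Cache: [F T X U]
  12. access T: HIT. Next use of T: step 14. Cache: [F T X U]
  13. access N: MISS, evict X (next use: never). Cache: [F T U N]
  14. access T: HIT. Next use of T: step 16. Cache: [F T U N]
  15. access F: HIT. Next use of F: step 20. Cache: [F T U N]
  16. access T: HIT. Next use of T: step 17. Cache: [F T U N]
  17. access T: HIT. Next use of T: never. Cache: [F T U N]
  18. access U: HIT. Next use of U: never. Cache: [F T U N]
  19. access N: HIT. Next use of N: never. Cache: [F T U N]
  20. access F: HIT. Next use of F: step 21. Cache: [F T U N]
  21. access F: HIT. Next use of F: step 22. Cache: [F T U N]
  22. access F: HIT. Next use of F: never. Cache: [F T U N]
Total: 17 hits, 5 misses, 1 evictions

Answer: 1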